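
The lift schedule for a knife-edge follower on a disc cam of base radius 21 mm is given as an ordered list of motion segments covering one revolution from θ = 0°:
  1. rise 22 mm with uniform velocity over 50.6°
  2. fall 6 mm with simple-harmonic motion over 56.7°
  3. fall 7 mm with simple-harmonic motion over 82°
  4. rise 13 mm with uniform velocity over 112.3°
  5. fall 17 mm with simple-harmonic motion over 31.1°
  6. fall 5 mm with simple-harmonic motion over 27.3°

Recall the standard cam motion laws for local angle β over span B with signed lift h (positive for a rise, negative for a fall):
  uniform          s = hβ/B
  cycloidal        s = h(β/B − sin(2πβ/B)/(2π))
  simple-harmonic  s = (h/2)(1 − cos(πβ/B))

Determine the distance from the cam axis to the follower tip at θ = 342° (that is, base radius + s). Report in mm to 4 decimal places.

seg 1 [0°–50.6°] uniform, h=22: full span → s += 22 → s = 22.0000
seg 2 [50.6°–107.3°] simple-harmonic, h=-6: full span → s += -6 → s = 16.0000
seg 3 [107.3°–189.3°] simple-harmonic, h=-7: full span → s += -7 → s = 9.0000
seg 4 [189.3°–301.6°] uniform, h=13: full span → s += 13 → s = 22.0000
seg 5 [301.6°–332.7°] simple-harmonic, h=-17: full span → s += -17 → s = 5.0000
seg 6 [332.7°–360°] simple-harmonic, h=-5: θ=342° here. β=9.3, B=27.3. -5/2·(1 − cos(π·0.3407)) = -1.3002 → s = 3.6998
radial distance = base radius + s = 21 + 3.6998 = 24.6998

24.6998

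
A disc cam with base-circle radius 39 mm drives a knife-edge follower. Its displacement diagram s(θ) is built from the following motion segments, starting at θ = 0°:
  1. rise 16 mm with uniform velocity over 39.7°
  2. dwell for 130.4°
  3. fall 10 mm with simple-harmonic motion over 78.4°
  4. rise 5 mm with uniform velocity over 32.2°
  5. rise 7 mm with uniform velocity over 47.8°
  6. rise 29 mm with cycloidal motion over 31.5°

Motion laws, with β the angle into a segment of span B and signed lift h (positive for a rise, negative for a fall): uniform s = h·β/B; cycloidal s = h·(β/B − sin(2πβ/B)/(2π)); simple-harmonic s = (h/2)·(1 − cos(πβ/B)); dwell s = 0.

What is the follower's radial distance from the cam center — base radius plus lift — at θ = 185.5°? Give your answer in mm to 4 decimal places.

seg 1 [0°–39.7°] uniform, h=16: full span → s += 16 → s = 16.0000
seg 2 [39.7°–170.1°] dwell: s stays 16.0000
seg 3 [170.1°–248.5°] simple-harmonic, h=-10: θ=185.5° here. β=15.4, B=78.4. -10/2·(1 − cos(π·0.1964)) = -0.9222 → s = 15.0778
radial distance = base radius + s = 39 + 15.0778 = 54.0778

54.0778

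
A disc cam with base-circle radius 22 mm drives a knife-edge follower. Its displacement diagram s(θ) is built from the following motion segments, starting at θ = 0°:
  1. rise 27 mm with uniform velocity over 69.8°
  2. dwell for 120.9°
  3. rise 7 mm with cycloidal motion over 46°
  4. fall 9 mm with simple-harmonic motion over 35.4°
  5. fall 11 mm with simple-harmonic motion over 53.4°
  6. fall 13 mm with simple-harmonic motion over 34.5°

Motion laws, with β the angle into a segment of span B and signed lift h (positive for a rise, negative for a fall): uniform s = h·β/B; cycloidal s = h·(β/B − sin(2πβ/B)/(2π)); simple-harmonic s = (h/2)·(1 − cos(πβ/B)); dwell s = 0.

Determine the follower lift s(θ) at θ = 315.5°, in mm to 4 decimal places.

seg 1 [0°–69.8°] uniform, h=27: full span → s += 27 → s = 27.0000
seg 2 [69.8°–190.7°] dwell: s stays 27.0000
seg 3 [190.7°–236.7°] cycloidal, h=7: full span → s += 7 → s = 34.0000
seg 4 [236.7°–272.1°] simple-harmonic, h=-9: full span → s += -9 → s = 25.0000
seg 5 [272.1°–325.5°] simple-harmonic, h=-11: θ=315.5° here. β=43.4, B=53.4. -11/2·(1 − cos(π·0.8127)) = -10.0753 → s = 14.9247

14.9247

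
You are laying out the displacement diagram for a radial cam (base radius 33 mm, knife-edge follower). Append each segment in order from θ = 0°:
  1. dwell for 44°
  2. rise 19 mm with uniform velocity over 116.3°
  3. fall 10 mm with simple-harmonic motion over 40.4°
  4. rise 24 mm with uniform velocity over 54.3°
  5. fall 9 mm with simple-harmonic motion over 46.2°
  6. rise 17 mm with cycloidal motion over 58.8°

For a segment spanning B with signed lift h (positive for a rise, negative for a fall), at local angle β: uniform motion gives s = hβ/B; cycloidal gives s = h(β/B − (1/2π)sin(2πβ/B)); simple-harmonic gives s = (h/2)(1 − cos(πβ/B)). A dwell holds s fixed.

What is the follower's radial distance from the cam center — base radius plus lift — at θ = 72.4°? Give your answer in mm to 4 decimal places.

seg 1 [0°–44°] dwell: s stays 0.0000
seg 2 [44°–160.3°] uniform, h=19: θ=72.4° here. β=28.4, B=116.3. 19·28.4/116.3 = 4.6397 → s = 4.6397
radial distance = base radius + s = 33 + 4.6397 = 37.6397

37.6397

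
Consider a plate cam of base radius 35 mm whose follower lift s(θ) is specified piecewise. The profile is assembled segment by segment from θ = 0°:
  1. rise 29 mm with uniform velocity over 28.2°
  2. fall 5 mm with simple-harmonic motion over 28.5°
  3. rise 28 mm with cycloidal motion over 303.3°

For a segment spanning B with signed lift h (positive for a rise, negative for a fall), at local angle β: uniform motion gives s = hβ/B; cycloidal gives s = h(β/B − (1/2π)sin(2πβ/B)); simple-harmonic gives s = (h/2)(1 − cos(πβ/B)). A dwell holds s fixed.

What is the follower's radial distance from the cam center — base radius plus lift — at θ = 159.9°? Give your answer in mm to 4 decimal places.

seg 1 [0°–28.2°] uniform, h=29: full span → s += 29 → s = 29.0000
seg 2 [28.2°–56.7°] simple-harmonic, h=-5: full span → s += -5 → s = 24.0000
seg 3 [56.7°–360°] cycloidal, h=28: θ=159.9° here. β=103.2, B=303.3. 28·(0.3403 − sin(2π·0.3403)/(2π)) = 5.7685 → s = 29.7685
radial distance = base radius + s = 35 + 29.7685 = 64.7685

64.7685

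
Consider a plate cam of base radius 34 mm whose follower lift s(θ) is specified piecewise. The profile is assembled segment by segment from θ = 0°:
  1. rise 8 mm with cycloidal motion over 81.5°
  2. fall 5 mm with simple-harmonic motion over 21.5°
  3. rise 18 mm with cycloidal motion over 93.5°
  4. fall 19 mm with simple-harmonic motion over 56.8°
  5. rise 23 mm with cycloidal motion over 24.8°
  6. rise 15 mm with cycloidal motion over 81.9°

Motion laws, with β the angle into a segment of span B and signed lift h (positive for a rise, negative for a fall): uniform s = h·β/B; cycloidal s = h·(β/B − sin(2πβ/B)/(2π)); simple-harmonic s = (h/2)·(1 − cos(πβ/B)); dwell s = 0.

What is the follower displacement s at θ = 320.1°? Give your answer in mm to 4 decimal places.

seg 1 [0°–81.5°] cycloidal, h=8: full span → s += 8 → s = 8.0000
seg 2 [81.5°–103°] simple-harmonic, h=-5: full span → s += -5 → s = 3.0000
seg 3 [103°–196.5°] cycloidal, h=18: full span → s += 18 → s = 21.0000
seg 4 [196.5°–253.3°] simple-harmonic, h=-19: full span → s += -19 → s = 2.0000
seg 5 [253.3°–278.1°] cycloidal, h=23: full span → s += 23 → s = 25.0000
seg 6 [278.1°–360°] cycloidal, h=15: θ=320.1° here. β=42, B=81.9. 15·(0.5128 − sin(2π·0.5128)/(2π)) = 7.8844 → s = 32.8844

32.8844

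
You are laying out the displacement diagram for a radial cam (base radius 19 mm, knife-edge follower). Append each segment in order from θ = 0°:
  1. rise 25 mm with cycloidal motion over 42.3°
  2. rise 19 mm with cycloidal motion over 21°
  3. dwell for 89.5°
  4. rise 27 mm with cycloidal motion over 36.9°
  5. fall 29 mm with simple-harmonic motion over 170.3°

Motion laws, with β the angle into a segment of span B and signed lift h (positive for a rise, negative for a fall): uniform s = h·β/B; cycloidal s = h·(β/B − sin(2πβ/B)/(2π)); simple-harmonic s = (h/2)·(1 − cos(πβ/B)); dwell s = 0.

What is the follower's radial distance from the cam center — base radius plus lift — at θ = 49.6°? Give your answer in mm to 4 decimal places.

seg 1 [0°–42.3°] cycloidal, h=25: full span → s += 25 → s = 25.0000
seg 2 [42.3°–63.3°] cycloidal, h=19: θ=49.6° here. β=7.3, B=21. 19·(0.3476 − sin(2π·0.3476)/(2π)) = 4.1320 → s = 29.1320
radial distance = base radius + s = 19 + 29.1320 = 48.1320

48.1320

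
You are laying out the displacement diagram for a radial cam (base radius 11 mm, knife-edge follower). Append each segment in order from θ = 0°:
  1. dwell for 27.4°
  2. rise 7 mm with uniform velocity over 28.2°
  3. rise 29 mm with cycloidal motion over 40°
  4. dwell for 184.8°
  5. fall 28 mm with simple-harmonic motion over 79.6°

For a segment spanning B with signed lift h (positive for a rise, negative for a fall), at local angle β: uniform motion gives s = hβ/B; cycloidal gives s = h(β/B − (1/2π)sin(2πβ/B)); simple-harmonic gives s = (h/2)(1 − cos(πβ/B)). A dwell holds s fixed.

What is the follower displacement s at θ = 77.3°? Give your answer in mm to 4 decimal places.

seg 1 [0°–27.4°] dwell: s stays 0.0000
seg 2 [27.4°–55.6°] uniform, h=7: full span → s += 7 → s = 7.0000
seg 3 [55.6°–95.6°] cycloidal, h=29: θ=77.3° here. β=21.7, B=40. 29·(0.5425 − sin(2π·0.5425)/(2π)) = 16.9504 → s = 23.9504

23.9504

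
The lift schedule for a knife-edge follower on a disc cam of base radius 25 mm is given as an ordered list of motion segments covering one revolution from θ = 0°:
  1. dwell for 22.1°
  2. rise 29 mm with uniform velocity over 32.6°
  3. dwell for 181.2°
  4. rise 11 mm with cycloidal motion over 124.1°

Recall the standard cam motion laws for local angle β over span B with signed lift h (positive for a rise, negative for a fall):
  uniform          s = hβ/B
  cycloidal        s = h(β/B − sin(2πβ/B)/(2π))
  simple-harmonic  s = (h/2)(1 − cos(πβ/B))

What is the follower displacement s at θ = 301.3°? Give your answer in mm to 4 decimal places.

seg 1 [0°–22.1°] dwell: s stays 0.0000
seg 2 [22.1°–54.7°] uniform, h=29: full span → s += 29 → s = 29.0000
seg 3 [54.7°–235.9°] dwell: s stays 29.0000
seg 4 [235.9°–360°] cycloidal, h=11: θ=301.3° here. β=65.4, B=124.1. 11·(0.5270 − sin(2π·0.5270)/(2π)) = 6.0925 → s = 35.0925

35.0925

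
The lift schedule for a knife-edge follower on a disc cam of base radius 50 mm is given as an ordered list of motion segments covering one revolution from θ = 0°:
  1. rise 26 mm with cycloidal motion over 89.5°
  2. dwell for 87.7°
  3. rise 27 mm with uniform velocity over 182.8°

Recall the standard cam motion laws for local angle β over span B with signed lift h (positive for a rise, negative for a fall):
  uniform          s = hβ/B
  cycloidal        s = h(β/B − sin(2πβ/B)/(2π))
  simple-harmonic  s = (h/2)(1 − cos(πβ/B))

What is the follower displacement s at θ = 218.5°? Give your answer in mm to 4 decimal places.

seg 1 [0°–89.5°] cycloidal, h=26: full span → s += 26 → s = 26.0000
seg 2 [89.5°–177.2°] dwell: s stays 26.0000
seg 3 [177.2°–360°] uniform, h=27: θ=218.5° here. β=41.3, B=182.8. 27·41.3/182.8 = 6.1001 → s = 32.1001

32.1001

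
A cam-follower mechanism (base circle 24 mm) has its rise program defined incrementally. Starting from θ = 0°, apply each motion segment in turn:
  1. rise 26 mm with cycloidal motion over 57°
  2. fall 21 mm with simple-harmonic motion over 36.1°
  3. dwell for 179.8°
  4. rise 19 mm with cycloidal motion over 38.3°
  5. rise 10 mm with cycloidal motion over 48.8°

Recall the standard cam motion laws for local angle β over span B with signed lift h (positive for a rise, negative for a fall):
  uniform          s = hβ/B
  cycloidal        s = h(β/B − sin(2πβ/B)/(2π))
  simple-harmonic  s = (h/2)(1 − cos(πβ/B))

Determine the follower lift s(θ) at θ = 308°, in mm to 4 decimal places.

seg 1 [0°–57°] cycloidal, h=26: full span → s += 26 → s = 26.0000
seg 2 [57°–93.1°] simple-harmonic, h=-21: full span → s += -21 → s = 5.0000
seg 3 [93.1°–272.9°] dwell: s stays 5.0000
seg 4 [272.9°–311.2°] cycloidal, h=19: θ=308° here. β=35.1, B=38.3. 19·(0.9164 − sin(2π·0.9164)/(2π)) = 18.9281 → s = 23.9281

23.9281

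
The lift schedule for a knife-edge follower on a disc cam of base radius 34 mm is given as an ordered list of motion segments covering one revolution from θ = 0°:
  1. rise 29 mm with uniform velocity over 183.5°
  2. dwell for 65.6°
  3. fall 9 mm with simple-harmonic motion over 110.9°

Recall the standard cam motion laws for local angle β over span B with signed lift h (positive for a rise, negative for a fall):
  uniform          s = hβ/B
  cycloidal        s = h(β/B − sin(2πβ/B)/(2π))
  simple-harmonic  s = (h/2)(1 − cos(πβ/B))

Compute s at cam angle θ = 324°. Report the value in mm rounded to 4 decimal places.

seg 1 [0°–183.5°] uniform, h=29: full span → s += 29 → s = 29.0000
seg 2 [183.5°–249.1°] dwell: s stays 29.0000
seg 3 [249.1°–360°] simple-harmonic, h=-9: θ=324° here. β=74.9, B=110.9. -9/2·(1 − cos(π·0.6754)) = -6.8559 → s = 22.1441

22.1441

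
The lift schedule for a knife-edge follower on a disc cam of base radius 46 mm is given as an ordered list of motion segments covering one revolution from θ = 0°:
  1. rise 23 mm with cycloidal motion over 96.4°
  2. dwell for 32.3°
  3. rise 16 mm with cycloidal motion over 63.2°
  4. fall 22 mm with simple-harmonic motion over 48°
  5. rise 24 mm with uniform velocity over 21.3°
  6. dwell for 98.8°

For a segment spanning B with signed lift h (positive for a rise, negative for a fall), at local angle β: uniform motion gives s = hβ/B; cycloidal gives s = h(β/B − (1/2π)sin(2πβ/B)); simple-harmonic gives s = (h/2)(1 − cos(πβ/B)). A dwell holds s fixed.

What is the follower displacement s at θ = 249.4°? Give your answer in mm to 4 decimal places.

seg 1 [0°–96.4°] cycloidal, h=23: full span → s += 23 → s = 23.0000
seg 2 [96.4°–128.7°] dwell: s stays 23.0000
seg 3 [128.7°–191.9°] cycloidal, h=16: full span → s += 16 → s = 39.0000
seg 4 [191.9°–239.9°] simple-harmonic, h=-22: full span → s += -22 → s = 17.0000
seg 5 [239.9°–261.2°] uniform, h=24: θ=249.4° here. β=9.5, B=21.3. 24·9.5/21.3 = 10.7042 → s = 27.7042

27.7042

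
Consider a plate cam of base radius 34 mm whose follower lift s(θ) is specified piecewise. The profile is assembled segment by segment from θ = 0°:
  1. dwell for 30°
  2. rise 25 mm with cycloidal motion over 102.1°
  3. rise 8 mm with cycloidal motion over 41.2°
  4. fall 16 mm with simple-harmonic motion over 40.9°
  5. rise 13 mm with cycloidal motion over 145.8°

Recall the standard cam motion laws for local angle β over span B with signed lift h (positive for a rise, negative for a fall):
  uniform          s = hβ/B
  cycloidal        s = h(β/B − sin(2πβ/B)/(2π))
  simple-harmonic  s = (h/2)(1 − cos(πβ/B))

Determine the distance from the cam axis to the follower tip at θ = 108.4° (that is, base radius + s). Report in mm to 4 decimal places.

seg 1 [0°–30°] dwell: s stays 0.0000
seg 2 [30°–132.1°] cycloidal, h=25: θ=108.4° here. β=78.4, B=102.1. 25·(0.7679 − sin(2π·0.7679)/(2π)) = 23.1507 → s = 23.1507
radial distance = base radius + s = 34 + 23.1507 = 57.1507

57.1507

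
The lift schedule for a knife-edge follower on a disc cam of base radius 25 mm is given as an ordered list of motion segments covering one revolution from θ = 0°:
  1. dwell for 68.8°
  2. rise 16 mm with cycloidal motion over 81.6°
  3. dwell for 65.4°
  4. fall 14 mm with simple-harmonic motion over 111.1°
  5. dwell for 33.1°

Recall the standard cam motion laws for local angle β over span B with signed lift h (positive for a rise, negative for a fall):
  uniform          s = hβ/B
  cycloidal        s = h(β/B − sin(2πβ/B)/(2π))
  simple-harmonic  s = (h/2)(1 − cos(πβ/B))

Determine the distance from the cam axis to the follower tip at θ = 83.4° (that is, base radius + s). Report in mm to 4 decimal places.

seg 1 [0°–68.8°] dwell: s stays 0.0000
seg 2 [68.8°–150.4°] cycloidal, h=16: θ=83.4° here. β=14.6, B=81.6. 16·(0.1789 − sin(2π·0.1789)/(2π)) = 0.5660 → s = 0.5660
radial distance = base radius + s = 25 + 0.5660 = 25.5660

25.5660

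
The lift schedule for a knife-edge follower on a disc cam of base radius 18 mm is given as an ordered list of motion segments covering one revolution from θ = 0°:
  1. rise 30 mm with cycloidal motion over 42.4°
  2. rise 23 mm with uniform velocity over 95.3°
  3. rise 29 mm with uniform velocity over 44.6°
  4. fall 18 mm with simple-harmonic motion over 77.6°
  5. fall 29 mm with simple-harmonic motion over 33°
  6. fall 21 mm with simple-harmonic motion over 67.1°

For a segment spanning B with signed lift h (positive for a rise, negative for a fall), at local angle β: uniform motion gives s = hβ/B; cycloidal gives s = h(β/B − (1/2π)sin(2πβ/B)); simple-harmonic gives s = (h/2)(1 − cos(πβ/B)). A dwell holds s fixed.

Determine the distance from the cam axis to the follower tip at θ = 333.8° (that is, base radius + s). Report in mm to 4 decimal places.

seg 1 [0°–42.4°] cycloidal, h=30: full span → s += 30 → s = 30.0000
seg 2 [42.4°–137.7°] uniform, h=23: full span → s += 23 → s = 53.0000
seg 3 [137.7°–182.3°] uniform, h=29: full span → s += 29 → s = 82.0000
seg 4 [182.3°–259.9°] simple-harmonic, h=-18: full span → s += -18 → s = 64.0000
seg 5 [259.9°–292.9°] simple-harmonic, h=-29: full span → s += -29 → s = 35.0000
seg 6 [292.9°–360°] simple-harmonic, h=-21: θ=333.8° here. β=40.9, B=67.1. -21/2·(1 − cos(π·0.6095)) = -14.0424 → s = 20.9576
radial distance = base radius + s = 18 + 20.9576 = 38.9576

38.9576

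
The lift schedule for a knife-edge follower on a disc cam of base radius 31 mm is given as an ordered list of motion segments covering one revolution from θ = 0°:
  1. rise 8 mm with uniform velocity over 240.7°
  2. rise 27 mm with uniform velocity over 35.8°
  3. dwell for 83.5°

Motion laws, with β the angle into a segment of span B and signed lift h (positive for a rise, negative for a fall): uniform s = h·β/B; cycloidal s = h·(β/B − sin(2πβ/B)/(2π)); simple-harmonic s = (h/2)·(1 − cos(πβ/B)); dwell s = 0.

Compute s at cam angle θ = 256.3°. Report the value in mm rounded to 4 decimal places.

seg 1 [0°–240.7°] uniform, h=8: full span → s += 8 → s = 8.0000
seg 2 [240.7°–276.5°] uniform, h=27: θ=256.3° here. β=15.6, B=35.8. 27·15.6/35.8 = 11.7654 → s = 19.7654

19.7654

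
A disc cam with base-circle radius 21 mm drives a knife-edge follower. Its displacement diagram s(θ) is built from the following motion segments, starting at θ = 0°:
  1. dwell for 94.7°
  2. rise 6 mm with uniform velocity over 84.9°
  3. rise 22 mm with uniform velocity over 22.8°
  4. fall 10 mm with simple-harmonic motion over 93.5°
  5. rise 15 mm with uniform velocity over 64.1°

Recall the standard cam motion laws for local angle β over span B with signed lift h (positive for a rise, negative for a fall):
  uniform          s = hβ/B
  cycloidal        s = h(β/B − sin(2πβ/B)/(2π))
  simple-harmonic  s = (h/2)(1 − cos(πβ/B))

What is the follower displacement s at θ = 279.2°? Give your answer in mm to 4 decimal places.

seg 1 [0°–94.7°] dwell: s stays 0.0000
seg 2 [94.7°–179.6°] uniform, h=6: full span → s += 6 → s = 6.0000
seg 3 [179.6°–202.4°] uniform, h=22: full span → s += 22 → s = 28.0000
seg 4 [202.4°–295.9°] simple-harmonic, h=-10: θ=279.2° here. β=76.8, B=93.5. -10/2·(1 − cos(π·0.8214)) = -9.2333 → s = 18.7667

18.7667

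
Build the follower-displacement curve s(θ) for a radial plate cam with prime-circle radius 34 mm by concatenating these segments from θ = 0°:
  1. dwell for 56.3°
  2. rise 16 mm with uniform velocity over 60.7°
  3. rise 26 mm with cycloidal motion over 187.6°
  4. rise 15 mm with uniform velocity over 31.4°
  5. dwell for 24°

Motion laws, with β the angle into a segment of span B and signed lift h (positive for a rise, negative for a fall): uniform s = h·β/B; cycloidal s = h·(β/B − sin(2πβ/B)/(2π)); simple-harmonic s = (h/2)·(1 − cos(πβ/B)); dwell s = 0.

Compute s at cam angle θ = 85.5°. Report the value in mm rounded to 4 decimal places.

seg 1 [0°–56.3°] dwell: s stays 0.0000
seg 2 [56.3°–117°] uniform, h=16: θ=85.5° here. β=29.2, B=60.7. 16·29.2/60.7 = 7.6969 → s = 7.6969

7.6969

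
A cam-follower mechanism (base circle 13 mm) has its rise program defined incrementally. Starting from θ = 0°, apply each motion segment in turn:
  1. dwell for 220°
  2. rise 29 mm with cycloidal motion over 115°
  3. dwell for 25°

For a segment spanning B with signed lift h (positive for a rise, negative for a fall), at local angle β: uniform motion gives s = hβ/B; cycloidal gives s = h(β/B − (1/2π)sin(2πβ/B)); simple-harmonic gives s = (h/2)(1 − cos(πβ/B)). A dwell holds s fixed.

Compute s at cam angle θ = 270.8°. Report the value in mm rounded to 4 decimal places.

seg 1 [0°–220°] dwell: s stays 0.0000
seg 2 [220°–335°] cycloidal, h=29: θ=270.8° here. β=50.8, B=115. 29·(0.4417 − sin(2π·0.4417)/(2π)) = 11.1584 → s = 11.1584

11.1584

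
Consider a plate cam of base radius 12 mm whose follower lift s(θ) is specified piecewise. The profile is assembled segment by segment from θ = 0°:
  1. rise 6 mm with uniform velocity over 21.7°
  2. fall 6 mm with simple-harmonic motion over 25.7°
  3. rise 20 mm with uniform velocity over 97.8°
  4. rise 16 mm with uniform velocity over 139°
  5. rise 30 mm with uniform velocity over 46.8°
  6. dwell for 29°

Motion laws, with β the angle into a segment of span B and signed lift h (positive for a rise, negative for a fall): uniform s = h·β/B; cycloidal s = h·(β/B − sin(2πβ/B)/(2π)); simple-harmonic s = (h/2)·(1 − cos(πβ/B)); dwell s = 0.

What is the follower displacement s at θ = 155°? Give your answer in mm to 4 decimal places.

seg 1 [0°–21.7°] uniform, h=6: full span → s += 6 → s = 6.0000
seg 2 [21.7°–47.4°] simple-harmonic, h=-6: full span → s += -6 → s = 0.0000
seg 3 [47.4°–145.2°] uniform, h=20: full span → s += 20 → s = 20.0000
seg 4 [145.2°–284.2°] uniform, h=16: θ=155° here. β=9.8, B=139. 16·9.8/139 = 1.1281 → s = 21.1281

21.1281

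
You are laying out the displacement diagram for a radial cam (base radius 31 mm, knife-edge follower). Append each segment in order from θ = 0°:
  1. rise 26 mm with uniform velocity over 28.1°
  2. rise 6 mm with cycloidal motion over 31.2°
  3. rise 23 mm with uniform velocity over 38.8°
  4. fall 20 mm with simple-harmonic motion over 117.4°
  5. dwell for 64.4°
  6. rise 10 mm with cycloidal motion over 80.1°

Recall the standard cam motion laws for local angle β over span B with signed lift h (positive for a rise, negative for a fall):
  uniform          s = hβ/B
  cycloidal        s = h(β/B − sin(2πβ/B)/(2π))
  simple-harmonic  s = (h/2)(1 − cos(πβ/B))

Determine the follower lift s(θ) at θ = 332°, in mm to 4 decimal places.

seg 1 [0°–28.1°] uniform, h=26: full span → s += 26 → s = 26.0000
seg 2 [28.1°–59.3°] cycloidal, h=6: full span → s += 6 → s = 32.0000
seg 3 [59.3°–98.1°] uniform, h=23: full span → s += 23 → s = 55.0000
seg 4 [98.1°–215.5°] simple-harmonic, h=-20: full span → s += -20 → s = 35.0000
seg 5 [215.5°–279.9°] dwell: s stays 35.0000
seg 6 [279.9°–360°] cycloidal, h=10: θ=332° here. β=52.1, B=80.1. 10·(0.6504 − sin(2π·0.6504)/(2π)) = 7.7945 → s = 42.7945

42.7945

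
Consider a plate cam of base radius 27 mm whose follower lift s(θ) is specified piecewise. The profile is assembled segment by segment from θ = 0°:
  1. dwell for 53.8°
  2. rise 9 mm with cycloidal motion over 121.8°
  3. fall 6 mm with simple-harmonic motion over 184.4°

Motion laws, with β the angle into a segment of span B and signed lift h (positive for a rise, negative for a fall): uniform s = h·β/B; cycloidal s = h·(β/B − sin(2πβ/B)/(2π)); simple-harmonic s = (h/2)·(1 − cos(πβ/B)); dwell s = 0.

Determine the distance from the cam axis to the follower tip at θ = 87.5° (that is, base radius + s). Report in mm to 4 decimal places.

seg 1 [0°–53.8°] dwell: s stays 0.0000
seg 2 [53.8°–175.6°] cycloidal, h=9: θ=87.5° here. β=33.7, B=121.8. 9·(0.2767 − sin(2π·0.2767)/(2π)) = 1.0778 → s = 1.0778
radial distance = base radius + s = 27 + 1.0778 = 28.0778

28.0778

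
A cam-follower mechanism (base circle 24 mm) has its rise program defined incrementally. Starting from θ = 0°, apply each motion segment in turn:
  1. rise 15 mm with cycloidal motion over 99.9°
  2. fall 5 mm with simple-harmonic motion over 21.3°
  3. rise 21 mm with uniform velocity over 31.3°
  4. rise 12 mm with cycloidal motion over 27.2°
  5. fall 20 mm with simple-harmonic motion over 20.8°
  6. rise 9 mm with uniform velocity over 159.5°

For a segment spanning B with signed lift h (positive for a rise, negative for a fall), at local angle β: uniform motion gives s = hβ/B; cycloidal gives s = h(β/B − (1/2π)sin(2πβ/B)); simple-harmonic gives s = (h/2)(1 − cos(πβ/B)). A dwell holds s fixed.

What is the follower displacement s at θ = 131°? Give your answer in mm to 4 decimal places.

seg 1 [0°–99.9°] cycloidal, h=15: full span → s += 15 → s = 15.0000
seg 2 [99.9°–121.2°] simple-harmonic, h=-5: full span → s += -5 → s = 10.0000
seg 3 [121.2°–152.5°] uniform, h=21: θ=131° here. β=9.8, B=31.3. 21·9.8/31.3 = 6.5751 → s = 16.5751

16.5751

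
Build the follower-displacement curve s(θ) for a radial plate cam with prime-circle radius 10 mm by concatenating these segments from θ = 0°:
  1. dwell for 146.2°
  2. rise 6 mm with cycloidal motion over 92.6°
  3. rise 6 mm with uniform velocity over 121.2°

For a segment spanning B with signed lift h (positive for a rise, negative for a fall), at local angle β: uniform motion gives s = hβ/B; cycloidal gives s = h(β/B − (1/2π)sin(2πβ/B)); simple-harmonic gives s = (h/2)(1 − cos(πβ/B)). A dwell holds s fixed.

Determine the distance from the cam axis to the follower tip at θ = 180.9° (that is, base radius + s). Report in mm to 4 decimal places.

seg 1 [0°–146.2°] dwell: s stays 0.0000
seg 2 [146.2°–238.8°] cycloidal, h=6: θ=180.9° here. β=34.7, B=92.6. 6·(0.3747 − sin(2π·0.3747)/(2π)) = 1.5720 → s = 1.5720
radial distance = base radius + s = 10 + 1.5720 = 11.5720

11.5720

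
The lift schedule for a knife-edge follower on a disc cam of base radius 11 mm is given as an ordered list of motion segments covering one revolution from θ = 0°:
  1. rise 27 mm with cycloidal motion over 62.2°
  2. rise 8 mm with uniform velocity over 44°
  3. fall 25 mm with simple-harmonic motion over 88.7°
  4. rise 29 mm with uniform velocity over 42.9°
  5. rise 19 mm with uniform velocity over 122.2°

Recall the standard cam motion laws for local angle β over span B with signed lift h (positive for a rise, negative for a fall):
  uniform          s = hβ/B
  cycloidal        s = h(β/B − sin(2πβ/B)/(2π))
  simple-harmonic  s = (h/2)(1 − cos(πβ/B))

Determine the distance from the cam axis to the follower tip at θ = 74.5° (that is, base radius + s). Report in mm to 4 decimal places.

seg 1 [0°–62.2°] cycloidal, h=27: full span → s += 27 → s = 27.0000
seg 2 [62.2°–106.2°] uniform, h=8: θ=74.5° here. β=12.3, B=44. 8·12.3/44 = 2.2364 → s = 29.2364
radial distance = base radius + s = 11 + 29.2364 = 40.2364

40.2364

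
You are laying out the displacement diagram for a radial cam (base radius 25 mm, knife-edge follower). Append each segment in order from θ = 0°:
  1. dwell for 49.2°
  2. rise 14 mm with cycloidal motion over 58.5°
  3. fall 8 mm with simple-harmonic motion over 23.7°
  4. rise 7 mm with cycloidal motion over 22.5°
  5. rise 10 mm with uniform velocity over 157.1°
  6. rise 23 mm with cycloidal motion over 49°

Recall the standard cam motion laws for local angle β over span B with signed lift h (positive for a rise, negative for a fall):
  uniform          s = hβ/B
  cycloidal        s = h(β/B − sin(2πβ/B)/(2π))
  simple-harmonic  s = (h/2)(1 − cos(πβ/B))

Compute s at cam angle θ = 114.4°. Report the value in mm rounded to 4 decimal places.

seg 1 [0°–49.2°] dwell: s stays 0.0000
seg 2 [49.2°–107.7°] cycloidal, h=14: full span → s += 14 → s = 14.0000
seg 3 [107.7°–131.4°] simple-harmonic, h=-8: θ=114.4° here. β=6.7, B=23.7. -8/2·(1 − cos(π·0.2827)) = -1.4765 → s = 12.5235

12.5235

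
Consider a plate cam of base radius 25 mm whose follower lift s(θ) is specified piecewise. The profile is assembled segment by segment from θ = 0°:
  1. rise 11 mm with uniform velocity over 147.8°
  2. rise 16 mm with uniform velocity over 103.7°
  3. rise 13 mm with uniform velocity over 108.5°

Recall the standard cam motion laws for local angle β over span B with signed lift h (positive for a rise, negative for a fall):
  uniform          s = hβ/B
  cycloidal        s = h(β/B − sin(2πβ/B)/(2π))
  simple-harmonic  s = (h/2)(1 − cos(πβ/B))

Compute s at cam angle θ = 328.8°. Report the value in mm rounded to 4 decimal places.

seg 1 [0°–147.8°] uniform, h=11: full span → s += 11 → s = 11.0000
seg 2 [147.8°–251.5°] uniform, h=16: full span → s += 16 → s = 27.0000
seg 3 [251.5°–360°] uniform, h=13: θ=328.8° here. β=77.3, B=108.5. 13·77.3/108.5 = 9.2618 → s = 36.2618

36.2618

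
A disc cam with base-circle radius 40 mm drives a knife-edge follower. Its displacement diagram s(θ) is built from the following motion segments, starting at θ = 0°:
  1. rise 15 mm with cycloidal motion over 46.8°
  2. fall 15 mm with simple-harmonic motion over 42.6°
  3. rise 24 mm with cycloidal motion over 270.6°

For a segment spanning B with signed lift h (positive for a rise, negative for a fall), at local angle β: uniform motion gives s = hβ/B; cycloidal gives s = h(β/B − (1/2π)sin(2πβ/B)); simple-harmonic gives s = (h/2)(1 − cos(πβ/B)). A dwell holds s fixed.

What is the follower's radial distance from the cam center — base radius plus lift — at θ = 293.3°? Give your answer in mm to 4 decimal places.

seg 1 [0°–46.8°] cycloidal, h=15: full span → s += 15 → s = 15.0000
seg 2 [46.8°–89.4°] simple-harmonic, h=-15: full span → s += -15 → s = 0.0000
seg 3 [89.4°–360°] cycloidal, h=24: θ=293.3° here. β=203.9, B=270.6. 24·(0.7535 − sin(2π·0.7535)/(2π)) = 21.9030 → s = 21.9030
radial distance = base radius + s = 40 + 21.9030 = 61.9030

61.9030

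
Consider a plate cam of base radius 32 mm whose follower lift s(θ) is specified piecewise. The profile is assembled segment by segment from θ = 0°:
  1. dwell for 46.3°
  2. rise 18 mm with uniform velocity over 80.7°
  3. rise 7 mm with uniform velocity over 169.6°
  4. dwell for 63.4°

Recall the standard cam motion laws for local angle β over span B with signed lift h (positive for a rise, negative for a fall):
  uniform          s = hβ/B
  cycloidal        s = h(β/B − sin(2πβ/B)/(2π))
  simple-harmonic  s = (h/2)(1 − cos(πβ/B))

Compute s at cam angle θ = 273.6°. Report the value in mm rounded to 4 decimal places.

seg 1 [0°–46.3°] dwell: s stays 0.0000
seg 2 [46.3°–127°] uniform, h=18: full span → s += 18 → s = 18.0000
seg 3 [127°–296.6°] uniform, h=7: θ=273.6° here. β=146.6, B=169.6. 7·146.6/169.6 = 6.0507 → s = 24.0507

24.0507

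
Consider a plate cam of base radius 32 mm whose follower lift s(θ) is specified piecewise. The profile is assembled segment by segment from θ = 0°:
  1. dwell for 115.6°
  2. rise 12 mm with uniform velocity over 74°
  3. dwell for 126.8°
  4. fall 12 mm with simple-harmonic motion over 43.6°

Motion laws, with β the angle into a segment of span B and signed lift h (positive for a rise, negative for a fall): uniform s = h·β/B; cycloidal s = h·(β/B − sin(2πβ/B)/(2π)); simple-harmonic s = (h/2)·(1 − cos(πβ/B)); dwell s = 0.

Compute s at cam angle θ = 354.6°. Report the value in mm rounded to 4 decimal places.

seg 1 [0°–115.6°] dwell: s stays 0.0000
seg 2 [115.6°–189.6°] uniform, h=12: full span → s += 12 → s = 12.0000
seg 3 [189.6°–316.4°] dwell: s stays 12.0000
seg 4 [316.4°–360°] simple-harmonic, h=-12: θ=354.6° here. β=38.2, B=43.6. -12/2·(1 − cos(π·0.8761)) = -11.5515 → s = 0.4485

0.4485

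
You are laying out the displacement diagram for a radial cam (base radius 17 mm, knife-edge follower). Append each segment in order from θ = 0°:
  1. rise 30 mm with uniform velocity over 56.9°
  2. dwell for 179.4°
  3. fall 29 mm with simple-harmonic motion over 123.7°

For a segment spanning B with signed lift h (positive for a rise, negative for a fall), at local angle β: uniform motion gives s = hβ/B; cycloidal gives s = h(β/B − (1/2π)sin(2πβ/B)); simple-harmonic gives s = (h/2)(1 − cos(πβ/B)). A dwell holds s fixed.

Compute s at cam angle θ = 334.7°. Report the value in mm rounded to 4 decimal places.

seg 1 [0°–56.9°] uniform, h=30: full span → s += 30 → s = 30.0000
seg 2 [56.9°–236.3°] dwell: s stays 30.0000
seg 3 [236.3°–360°] simple-harmonic, h=-29: θ=334.7° here. β=98.4, B=123.7. -29/2·(1 − cos(π·0.7955)) = -26.1083 → s = 3.8917

3.8917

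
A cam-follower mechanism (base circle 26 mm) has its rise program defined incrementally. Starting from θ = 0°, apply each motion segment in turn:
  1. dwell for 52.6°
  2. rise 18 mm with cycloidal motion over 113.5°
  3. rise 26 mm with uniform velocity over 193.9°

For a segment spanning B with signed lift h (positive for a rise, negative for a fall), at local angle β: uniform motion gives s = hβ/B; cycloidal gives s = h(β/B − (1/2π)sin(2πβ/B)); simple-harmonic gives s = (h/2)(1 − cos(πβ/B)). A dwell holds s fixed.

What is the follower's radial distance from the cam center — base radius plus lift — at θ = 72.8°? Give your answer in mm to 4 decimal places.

seg 1 [0°–52.6°] dwell: s stays 0.0000
seg 2 [52.6°–166.1°] cycloidal, h=18: θ=72.8° here. β=20.2, B=113.5. 18·(0.1780 − sin(2π·0.1780)/(2π)) = 0.6271 → s = 0.6271
radial distance = base radius + s = 26 + 0.6271 = 26.6271

26.6271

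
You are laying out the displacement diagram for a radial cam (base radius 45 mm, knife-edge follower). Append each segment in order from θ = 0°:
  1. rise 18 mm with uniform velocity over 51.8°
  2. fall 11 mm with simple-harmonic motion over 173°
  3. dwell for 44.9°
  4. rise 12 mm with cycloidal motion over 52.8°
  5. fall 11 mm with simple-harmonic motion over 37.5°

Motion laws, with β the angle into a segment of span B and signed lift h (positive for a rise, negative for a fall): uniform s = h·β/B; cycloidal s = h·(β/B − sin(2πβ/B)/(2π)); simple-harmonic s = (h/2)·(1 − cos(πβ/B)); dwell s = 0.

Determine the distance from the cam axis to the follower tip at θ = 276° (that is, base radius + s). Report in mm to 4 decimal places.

seg 1 [0°–51.8°] uniform, h=18: full span → s += 18 → s = 18.0000
seg 2 [51.8°–224.8°] simple-harmonic, h=-11: full span → s += -11 → s = 7.0000
seg 3 [224.8°–269.7°] dwell: s stays 7.0000
seg 4 [269.7°–322.5°] cycloidal, h=12: θ=276° here. β=6.3, B=52.8. 12·(0.1193 − sin(2π·0.1193)/(2π)) = 0.1304 → s = 7.1304
radial distance = base radius + s = 45 + 7.1304 = 52.1304

52.1304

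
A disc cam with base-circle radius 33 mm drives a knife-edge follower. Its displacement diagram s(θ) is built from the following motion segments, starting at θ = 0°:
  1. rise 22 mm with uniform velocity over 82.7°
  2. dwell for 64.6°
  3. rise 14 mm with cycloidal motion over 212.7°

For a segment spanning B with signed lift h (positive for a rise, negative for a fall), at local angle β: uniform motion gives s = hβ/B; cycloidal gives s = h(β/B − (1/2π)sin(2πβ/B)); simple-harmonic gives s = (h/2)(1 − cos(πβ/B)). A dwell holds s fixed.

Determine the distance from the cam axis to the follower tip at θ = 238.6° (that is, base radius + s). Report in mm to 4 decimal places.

seg 1 [0°–82.7°] uniform, h=22: full span → s += 22 → s = 22.0000
seg 2 [82.7°–147.3°] dwell: s stays 22.0000
seg 3 [147.3°–360°] cycloidal, h=14: θ=238.6° here. β=91.3, B=212.7. 14·(0.4292 − sin(2π·0.4292)/(2π)) = 5.0511 → s = 27.0511
radial distance = base radius + s = 33 + 27.0511 = 60.0511

60.0511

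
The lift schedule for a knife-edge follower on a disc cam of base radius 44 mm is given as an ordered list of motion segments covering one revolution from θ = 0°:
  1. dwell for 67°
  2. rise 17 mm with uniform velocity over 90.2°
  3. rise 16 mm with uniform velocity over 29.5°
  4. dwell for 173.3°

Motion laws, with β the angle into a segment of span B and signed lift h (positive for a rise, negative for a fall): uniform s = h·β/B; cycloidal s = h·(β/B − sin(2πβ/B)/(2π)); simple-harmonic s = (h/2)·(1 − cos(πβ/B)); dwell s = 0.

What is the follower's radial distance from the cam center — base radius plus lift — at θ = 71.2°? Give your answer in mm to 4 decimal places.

seg 1 [0°–67°] dwell: s stays 0.0000
seg 2 [67°–157.2°] uniform, h=17: θ=71.2° here. β=4.2, B=90.2. 17·4.2/90.2 = 0.7916 → s = 0.7916
radial distance = base radius + s = 44 + 0.7916 = 44.7916

44.7916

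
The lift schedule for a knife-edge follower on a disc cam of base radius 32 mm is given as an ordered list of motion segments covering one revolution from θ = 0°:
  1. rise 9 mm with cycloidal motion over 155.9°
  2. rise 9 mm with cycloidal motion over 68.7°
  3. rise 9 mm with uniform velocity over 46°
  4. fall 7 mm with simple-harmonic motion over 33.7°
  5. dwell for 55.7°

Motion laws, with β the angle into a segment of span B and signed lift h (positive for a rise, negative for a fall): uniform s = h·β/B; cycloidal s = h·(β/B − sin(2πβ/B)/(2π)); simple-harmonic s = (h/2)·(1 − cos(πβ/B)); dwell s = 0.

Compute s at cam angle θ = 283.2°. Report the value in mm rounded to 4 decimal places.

seg 1 [0°–155.9°] cycloidal, h=9: full span → s += 9 → s = 9.0000
seg 2 [155.9°–224.6°] cycloidal, h=9: full span → s += 9 → s = 18.0000
seg 3 [224.6°–270.6°] uniform, h=9: full span → s += 9 → s = 27.0000
seg 4 [270.6°–304.3°] simple-harmonic, h=-7: θ=283.2° here. β=12.6, B=33.7. -7/2·(1 − cos(π·0.3739)) = -2.1493 → s = 24.8507

24.8507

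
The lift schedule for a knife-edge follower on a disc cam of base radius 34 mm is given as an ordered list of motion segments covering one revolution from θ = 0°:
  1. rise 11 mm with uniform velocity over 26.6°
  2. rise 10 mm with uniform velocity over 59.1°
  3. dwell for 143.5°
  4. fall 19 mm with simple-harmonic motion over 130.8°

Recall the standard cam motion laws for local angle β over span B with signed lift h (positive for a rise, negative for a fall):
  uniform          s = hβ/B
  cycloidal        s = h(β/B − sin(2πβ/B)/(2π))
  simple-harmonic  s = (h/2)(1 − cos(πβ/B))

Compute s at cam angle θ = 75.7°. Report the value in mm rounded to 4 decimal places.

seg 1 [0°–26.6°] uniform, h=11: full span → s += 11 → s = 11.0000
seg 2 [26.6°–85.7°] uniform, h=10: θ=75.7° here. β=49.1, B=59.1. 10·49.1/59.1 = 8.3080 → s = 19.3080

19.3080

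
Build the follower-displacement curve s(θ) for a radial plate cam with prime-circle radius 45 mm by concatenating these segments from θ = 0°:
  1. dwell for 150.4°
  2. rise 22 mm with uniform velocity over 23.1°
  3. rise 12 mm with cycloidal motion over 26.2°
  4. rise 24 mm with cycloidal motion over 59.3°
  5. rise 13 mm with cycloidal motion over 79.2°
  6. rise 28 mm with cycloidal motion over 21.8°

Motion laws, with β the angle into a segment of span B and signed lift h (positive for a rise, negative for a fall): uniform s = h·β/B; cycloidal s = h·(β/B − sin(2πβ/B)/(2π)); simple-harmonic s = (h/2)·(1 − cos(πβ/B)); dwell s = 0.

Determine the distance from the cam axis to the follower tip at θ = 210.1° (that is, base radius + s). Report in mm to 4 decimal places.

seg 1 [0°–150.4°] dwell: s stays 0.0000
seg 2 [150.4°–173.5°] uniform, h=22: full span → s += 22 → s = 22.0000
seg 3 [173.5°–199.7°] cycloidal, h=12: full span → s += 12 → s = 34.0000
seg 4 [199.7°–259°] cycloidal, h=24: θ=210.1° here. β=10.4, B=59.3. 24·(0.1754 − sin(2π·0.1754)/(2π)) = 0.8016 → s = 34.8016
radial distance = base radius + s = 45 + 34.8016 = 79.8016

79.8016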